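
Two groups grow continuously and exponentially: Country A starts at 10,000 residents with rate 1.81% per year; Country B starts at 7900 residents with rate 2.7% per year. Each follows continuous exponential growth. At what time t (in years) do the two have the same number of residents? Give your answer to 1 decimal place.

t ≈ 26.5 years

10000·e^(0.0181t) = 7900·e^(0.027t)
10000/7900 = e^((0.027 − 0.0181)t) → ln(1.26582) = 0.0089·t
t = 0.23572 / 0.0089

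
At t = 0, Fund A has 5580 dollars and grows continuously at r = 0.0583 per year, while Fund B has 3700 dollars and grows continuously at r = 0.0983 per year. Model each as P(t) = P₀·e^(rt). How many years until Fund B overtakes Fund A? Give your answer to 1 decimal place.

5580·e^(0.0583t) = 3700·e^(0.0983t)
5580/3700 = e^((0.0983 − 0.0583)t) → ln(1.50811) = 0.04·t
t = 0.41086 / 0.04

t ≈ 10.3 years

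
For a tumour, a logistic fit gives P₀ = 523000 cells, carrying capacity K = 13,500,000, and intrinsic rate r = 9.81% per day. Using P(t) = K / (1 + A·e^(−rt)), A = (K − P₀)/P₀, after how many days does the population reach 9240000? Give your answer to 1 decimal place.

A = (13500000 − 523000)/523000 = 24.81262
9240000 = 13500000/(1 + 24.81262·e^(−0.0981t)) → 1 + 24.81262·e^(−0.0981t) = 1.46104
e^(−0.0981t) = 0.018581 → t = ln(53.81892)/0.0981 = 3.98563/0.0981

t ≈ 40.6 days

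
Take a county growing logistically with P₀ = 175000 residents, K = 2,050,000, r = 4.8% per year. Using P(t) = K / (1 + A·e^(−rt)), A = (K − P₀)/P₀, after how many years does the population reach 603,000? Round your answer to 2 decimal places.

t ≈ 31.17 years

A = (2050000 − 175000)/175000 = 10.71429
603000 = 2050000/(1 + 10.71429·e^(−0.048t)) → 1 + 10.71429·e^(−0.048t) = 3.39967
e^(−0.048t) = 0.223969 → t = ln(4.4649)/0.048 = 1.49625/0.048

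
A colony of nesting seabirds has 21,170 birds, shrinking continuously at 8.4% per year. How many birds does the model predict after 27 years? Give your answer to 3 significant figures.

P(27) = 21170 · e^(-0.084·27) = 21170 · e^(-2.268)
= 21170 · 0.10352 ≈ 2191.5

≈ 2,190 birds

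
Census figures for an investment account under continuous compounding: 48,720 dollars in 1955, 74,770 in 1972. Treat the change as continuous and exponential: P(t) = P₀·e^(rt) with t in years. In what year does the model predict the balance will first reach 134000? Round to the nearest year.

r = ln(74770/48720) / 17 = 0.42833/17 ≈ 0.025196 per year
t = ln(134000/48720) / r = 1.01175/0.025196 ≈ 40.16 years after 1955

year 1995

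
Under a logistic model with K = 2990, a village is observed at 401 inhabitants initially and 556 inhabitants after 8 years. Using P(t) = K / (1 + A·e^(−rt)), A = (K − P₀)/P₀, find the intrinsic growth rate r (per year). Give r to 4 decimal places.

A = (2990 − 401)/401 = 6.45636
556 = 2990/(1 + 6.45636·e^(−r·8)) → e^(−8r) = (5.3777 − 1)/6.45636 = 0.678044
r = −ln(0.678044)/8 = 0.38854/8

r ≈ 0.0486 per year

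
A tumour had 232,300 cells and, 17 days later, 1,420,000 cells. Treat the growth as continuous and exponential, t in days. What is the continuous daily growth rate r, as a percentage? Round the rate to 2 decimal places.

r ≈ 10.65% per day

1420000 = 232300 · e^(r·17)
e^(17r) = 1420000/232300 = 6.11279
r = ln(6.11279) / 17 = 1.81038 / 17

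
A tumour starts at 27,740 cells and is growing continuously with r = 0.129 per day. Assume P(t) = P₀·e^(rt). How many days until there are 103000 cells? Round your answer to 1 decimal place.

103000 = 27740 · e^(0.129·t)
t = ln(103000/27740) / 0.129 = ln(3.71305) / 0.129 = 1.31185 / 0.129

t ≈ 10.2 days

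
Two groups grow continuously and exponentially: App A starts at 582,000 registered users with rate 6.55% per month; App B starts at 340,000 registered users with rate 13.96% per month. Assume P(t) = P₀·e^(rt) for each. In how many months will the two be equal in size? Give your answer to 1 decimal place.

582000·e^(0.0655t) = 340000·e^(0.1396t)
582000/340000 = e^((0.1396 − 0.0655)t) → ln(1.71176) = 0.0741·t
t = 0.53752 / 0.0741

t ≈ 7.3 months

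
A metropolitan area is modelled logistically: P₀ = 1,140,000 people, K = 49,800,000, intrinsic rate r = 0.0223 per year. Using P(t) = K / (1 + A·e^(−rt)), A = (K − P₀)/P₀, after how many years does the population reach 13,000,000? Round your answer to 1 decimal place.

t ≈ 121.7 years

A = (49800000 − 1140000)/1140000 = 42.68421
13000000 = 49800000/(1 + 42.68421·e^(−0.0223t)) → 1 + 42.68421·e^(−0.0223t) = 3.83077
e^(−0.0223t) = 0.066319 → t = ln(15.07866)/0.0223 = 2.71328/0.0223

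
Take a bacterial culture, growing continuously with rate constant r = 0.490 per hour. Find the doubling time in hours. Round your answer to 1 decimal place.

doubling time = ln(2) / |r| = 0.69315 / 0.49

doubling time ≈ 1.4 hours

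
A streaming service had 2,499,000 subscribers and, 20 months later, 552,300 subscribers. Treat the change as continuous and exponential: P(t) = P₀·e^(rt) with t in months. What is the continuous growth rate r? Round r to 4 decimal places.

r ≈ -0.0755 per month

552300 = 2499000 · e^(r·20)
e^(20r) = 552300/2499000 = 0.22101
r = ln(0.22101) / 20 = -1.50955 / 20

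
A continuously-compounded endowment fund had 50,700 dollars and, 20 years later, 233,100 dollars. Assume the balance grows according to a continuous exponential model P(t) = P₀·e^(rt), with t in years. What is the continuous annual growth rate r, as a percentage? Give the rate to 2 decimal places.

r ≈ 7.63% per year

233100 = 50700 · e^(r·20)
e^(20r) = 233100/50700 = 4.59763
r = ln(4.59763) / 20 = 1.52554 / 20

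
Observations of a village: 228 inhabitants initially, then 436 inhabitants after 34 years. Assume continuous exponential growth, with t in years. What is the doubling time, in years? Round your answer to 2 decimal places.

doubling time ≈ 36.35 years

r = ln(436/228) / 34 = ln(1.91228) / 34 ≈ 0.019068 per year
doubling time = ln 2 / |r| = 0.69315 / 0.019068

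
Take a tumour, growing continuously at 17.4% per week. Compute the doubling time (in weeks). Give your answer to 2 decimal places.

doubling time = ln(2) / |r| = 0.69315 / 0.174

doubling time ≈ 3.98 weeks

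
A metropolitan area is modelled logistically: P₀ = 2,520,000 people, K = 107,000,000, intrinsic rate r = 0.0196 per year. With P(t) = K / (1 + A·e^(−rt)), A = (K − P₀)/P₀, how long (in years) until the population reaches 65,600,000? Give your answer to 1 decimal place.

t ≈ 213.5 years

A = (107000000 − 2520000)/2520000 = 41.46032
65600000 = 107000000/(1 + 41.46032·e^(−0.0196t)) → 1 + 41.46032·e^(−0.0196t) = 1.6311
e^(−0.0196t) = 0.015222 → t = ln(65.69558)/0.0196 = 4.18503/0.0196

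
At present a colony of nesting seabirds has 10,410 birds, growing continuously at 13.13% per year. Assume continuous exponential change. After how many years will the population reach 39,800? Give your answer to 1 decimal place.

39800 = 10410 · e^(0.1313·t)
t = ln(39800/10410) / 0.1313 = ln(3.82325) / 0.1313 = 1.3411 / 0.1313

t ≈ 10.2 years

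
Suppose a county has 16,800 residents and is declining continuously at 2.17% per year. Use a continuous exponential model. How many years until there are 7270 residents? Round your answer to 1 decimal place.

7270 = 16800 · e^(-0.0217·t)
t = ln(7270/16800) / -0.0217 = ln(0.43274) / -0.0217 = -0.83762 / -0.0217

t ≈ 38.6 years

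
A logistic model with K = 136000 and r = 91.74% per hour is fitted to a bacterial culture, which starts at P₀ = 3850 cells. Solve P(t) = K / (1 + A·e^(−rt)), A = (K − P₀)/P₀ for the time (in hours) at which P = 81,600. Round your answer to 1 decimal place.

A = (136000 − 3850)/3850 = 34.32468
81600 = 136000/(1 + 34.32468·e^(−0.9174t)) → 1 + 34.32468·e^(−0.9174t) = 1.66667
e^(−0.9174t) = 0.019422 → t = ln(51.48701)/0.9174 = 3.94133/0.9174

t ≈ 4.3 hours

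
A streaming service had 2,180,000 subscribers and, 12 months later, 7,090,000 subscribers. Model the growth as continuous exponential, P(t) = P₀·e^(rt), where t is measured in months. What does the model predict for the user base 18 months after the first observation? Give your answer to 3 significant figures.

≈ 12,800,000 subscribers

r = ln(7090000/2180000) / 12 ≈ 0.09828 per month
P(18) = 2180000 · e^(0.09828·18) = 2180000 · 5.86522 ≈ 12786188.6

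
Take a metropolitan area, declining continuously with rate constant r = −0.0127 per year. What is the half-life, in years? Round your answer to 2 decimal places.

half-life = ln(2) / |r| = 0.69315 / 0.0127

half-life ≈ 54.58 years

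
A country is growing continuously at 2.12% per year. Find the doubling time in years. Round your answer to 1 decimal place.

doubling time = ln(2) / |r| = 0.69315 / 0.0212

doubling time ≈ 32.7 years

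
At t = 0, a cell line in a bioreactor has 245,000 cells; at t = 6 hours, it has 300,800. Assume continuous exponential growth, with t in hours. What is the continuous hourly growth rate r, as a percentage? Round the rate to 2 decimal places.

r ≈ 3.42% per hour

300800 = 245000 · e^(r·6)
e^(6r) = 300800/245000 = 1.22776
r = ln(1.22776) / 6 = 0.20519 / 6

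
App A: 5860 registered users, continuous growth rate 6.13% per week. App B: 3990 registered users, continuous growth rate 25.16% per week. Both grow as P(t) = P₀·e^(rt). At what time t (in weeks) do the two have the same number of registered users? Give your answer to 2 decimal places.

5860·e^(0.0613t) = 3990·e^(0.2516t)
5860/3990 = e^((0.2516 − 0.0613)t) → ln(1.46867) = 0.1903·t
t = 0.38436 / 0.1903

t ≈ 2.02 weeks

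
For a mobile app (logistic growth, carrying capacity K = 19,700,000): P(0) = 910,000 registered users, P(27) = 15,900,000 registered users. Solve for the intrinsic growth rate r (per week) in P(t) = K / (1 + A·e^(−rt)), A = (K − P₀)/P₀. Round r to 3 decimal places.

r ≈ 0.165 per week

A = (19700000 − 910000)/910000 = 20.64835
15900000 = 19700000/(1 + 20.64835·e^(−r·27)) → e^(−27r) = (1.23899 − 1)/20.64835 = 0.011574
r = −ln(0.011574)/27 = 4.45895/27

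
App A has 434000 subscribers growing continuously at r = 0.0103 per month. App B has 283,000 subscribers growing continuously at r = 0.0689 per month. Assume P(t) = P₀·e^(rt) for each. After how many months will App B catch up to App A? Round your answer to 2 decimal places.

t ≈ 7.30 months

434000·e^(0.0103t) = 283000·e^(0.0689t)
434000/283000 = e^((0.0689 − 0.0103)t) → ln(1.53357) = 0.0586·t
t = 0.4276 / 0.0586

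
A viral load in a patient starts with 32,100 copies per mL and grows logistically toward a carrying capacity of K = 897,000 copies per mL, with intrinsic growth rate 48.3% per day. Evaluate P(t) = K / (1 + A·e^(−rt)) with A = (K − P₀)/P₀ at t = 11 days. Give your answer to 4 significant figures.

≈ 791,900 copies per mL

A = (897000 − 32100)/32100 = 26.94393
P(11) = 897000 / (1 + 26.94393·e^(−0.483·11)) = 897000 / (1 + 26.94393·0.004927)
= 897000 / 1.13276 ≈ 791873.95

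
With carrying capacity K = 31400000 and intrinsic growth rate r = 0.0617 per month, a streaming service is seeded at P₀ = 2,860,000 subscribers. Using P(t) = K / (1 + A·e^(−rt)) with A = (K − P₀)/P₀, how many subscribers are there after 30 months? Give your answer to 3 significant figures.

A = (31400000 − 2860000)/2860000 = 9.97902
P(30) = 31400000 / (1 + 9.97902·e^(−0.0617·30)) = 31400000 / (1 + 9.97902·0.15708)
= 31400000 / 2.5675 ≈ 12229773.17

≈ 12,200,000 subscribers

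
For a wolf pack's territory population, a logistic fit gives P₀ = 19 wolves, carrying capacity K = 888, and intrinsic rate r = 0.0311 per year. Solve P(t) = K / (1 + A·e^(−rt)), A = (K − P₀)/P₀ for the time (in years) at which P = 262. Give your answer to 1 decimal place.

A = (888 − 19)/19 = 45.73684
262 = 888/(1 + 45.73684·e^(−0.0311t)) → 1 + 45.73684·e^(−0.0311t) = 3.38931
e^(−0.0311t) = 0.05224 → t = ln(19.14226)/0.0311 = 2.9519/0.0311

t ≈ 94.9 years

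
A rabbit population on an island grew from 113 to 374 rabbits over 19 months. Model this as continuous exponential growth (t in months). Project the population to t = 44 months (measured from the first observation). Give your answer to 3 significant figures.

≈ 1,810 rabbits

r = ln(374/113) / 19 ≈ 0.062993 per month
P(44) = 113 · e^(0.062993·44) = 113 · 15.9857 ≈ 1806.38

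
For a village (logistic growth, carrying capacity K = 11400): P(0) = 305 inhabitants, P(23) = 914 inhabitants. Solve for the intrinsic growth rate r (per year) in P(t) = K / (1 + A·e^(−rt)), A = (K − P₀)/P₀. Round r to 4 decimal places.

r ≈ 0.0502 per year

A = (11400 − 305)/305 = 36.37705
914 = 11400/(1 + 36.37705·e^(−r·23)) → e^(−23r) = (12.47265 − 1)/36.37705 = 0.315381
r = −ln(0.315381)/23 = 1.15397/23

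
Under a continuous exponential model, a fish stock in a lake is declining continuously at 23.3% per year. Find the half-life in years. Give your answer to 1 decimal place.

half-life = ln(2) / |r| = 0.69315 / 0.233

half-life ≈ 3.0 years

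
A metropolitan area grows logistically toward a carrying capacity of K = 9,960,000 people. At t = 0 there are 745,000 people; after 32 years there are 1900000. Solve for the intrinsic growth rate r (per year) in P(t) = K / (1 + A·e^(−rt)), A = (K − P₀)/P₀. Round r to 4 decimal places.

r ≈ 0.0334 per year

A = (9960000 − 745000)/745000 = 12.36913
1900000 = 9960000/(1 + 12.36913·e^(−r·32)) → e^(−32r) = (5.24211 − 1)/12.36913 = 0.342959
r = −ln(0.342959)/32 = 1.07014/32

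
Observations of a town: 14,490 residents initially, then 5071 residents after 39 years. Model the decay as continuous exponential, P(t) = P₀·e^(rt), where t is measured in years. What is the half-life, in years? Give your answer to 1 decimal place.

half-life ≈ 25.7 years

r = ln(5071/14490) / 39 = ln(0.34997) / 39 ≈ -0.026921 per year
half-life = ln 2 / |r| = 0.69315 / 0.026921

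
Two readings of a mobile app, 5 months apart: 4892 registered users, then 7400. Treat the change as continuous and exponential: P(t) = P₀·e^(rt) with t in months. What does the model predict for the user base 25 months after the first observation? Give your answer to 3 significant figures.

≈ 38,700 registered users

r = ln(7400/4892) / 5 ≈ 0.082776 per month
P(25) = 4892 · e^(0.082776·25) = 4892 · 7.92002 ≈ 38744.74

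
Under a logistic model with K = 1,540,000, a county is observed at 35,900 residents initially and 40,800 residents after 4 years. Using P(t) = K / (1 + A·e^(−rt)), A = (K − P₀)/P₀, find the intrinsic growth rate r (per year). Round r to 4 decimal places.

r ≈ 0.0328 per year

A = (1540000 − 35900)/35900 = 41.89694
40800 = 1540000/(1 + 41.89694·e^(−r·4)) → e^(−4r) = (37.7451 − 1)/41.89694 = 0.877035
r = −ln(0.877035)/4 = 0.13121/4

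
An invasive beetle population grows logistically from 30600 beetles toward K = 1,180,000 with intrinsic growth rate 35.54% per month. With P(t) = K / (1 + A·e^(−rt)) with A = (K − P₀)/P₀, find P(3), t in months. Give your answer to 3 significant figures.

≈ 84,700 beetles

A = (1180000 − 30600)/30600 = 37.56209
P(3) = 1180000 / (1 + 37.56209·e^(−0.3554·3)) = 1180000 / (1 + 37.56209·0.344314)
= 1180000 / 13.93317 ≈ 84689.99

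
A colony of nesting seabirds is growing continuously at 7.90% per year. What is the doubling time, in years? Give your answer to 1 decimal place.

doubling time ≈ 8.8 years

doubling time = ln(2) / |r| = 0.69315 / 0.079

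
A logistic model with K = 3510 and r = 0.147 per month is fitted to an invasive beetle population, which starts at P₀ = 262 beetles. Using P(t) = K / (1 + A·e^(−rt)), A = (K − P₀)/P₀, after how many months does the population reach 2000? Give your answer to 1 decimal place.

A = (3510 − 262)/262 = 12.39695
2000 = 3510/(1 + 12.39695·e^(−0.147t)) → 1 + 12.39695·e^(−0.147t) = 1.755
e^(−0.147t) = 0.060902 → t = ln(16.4198)/0.147 = 2.79849/0.147

t ≈ 19.0 months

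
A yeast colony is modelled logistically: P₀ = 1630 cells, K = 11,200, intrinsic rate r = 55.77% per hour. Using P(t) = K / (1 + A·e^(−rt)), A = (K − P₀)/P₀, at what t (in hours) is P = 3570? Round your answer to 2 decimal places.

A = (11200 − 1630)/1630 = 5.87117
3570 = 11200/(1 + 5.87117·e^(−0.5577t)) → 1 + 5.87117·e^(−0.5577t) = 3.13725
e^(−0.5577t) = 0.364026 → t = ln(2.74706)/0.5577 = 1.01053/0.5577

t ≈ 1.81 hours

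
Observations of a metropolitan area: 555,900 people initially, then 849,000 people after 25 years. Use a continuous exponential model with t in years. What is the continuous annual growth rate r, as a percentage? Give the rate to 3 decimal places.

849000 = 555900 · e^(r·25)
e^(25r) = 849000/555900 = 1.52725
r = ln(1.52725) / 25 = 0.42347 / 25

r ≈ 1.694% per year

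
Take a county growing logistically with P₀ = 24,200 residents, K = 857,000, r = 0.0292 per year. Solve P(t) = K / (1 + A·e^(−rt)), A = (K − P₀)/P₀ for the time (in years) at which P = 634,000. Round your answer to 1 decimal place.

A = (857000 − 24200)/24200 = 34.41322
634000 = 857000/(1 + 34.41322·e^(−0.0292t)) → 1 + 34.41322·e^(−0.0292t) = 1.35174
e^(−0.0292t) = 0.010221 → t = ln(97.83849)/0.0292 = 4.58332/0.0292

t ≈ 157.0 years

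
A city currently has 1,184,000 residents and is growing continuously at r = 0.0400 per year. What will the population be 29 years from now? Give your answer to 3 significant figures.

P(29) = 1184000 · e^(0.04·29) = 1184000 · e^(1.16)
= 1184000 · 3.18993 ≈ 3776881

≈ 3,780,000 residents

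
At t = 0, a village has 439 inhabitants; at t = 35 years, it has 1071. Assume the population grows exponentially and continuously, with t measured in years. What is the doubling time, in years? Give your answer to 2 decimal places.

r = ln(1071/439) / 35 = ln(2.43964) / 35 ≈ 0.025481 per year
doubling time = ln 2 / |r| = 0.69315 / 0.025481

doubling time ≈ 27.20 years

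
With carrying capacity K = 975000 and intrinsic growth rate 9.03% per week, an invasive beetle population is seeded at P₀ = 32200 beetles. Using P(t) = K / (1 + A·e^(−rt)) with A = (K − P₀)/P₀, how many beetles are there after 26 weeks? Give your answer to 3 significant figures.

≈ 257,000 beetles

A = (975000 − 32200)/32200 = 29.2795
P(26) = 975000 / (1 + 29.2795·e^(−0.0903·26)) = 975000 / (1 + 29.2795·0.095579)
= 975000 / 3.79851 ≈ 256679.48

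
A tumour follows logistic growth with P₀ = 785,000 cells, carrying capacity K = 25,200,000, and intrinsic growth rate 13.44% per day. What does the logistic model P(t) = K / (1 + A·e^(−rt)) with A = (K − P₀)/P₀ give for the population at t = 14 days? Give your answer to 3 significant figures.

A = (25200000 − 785000)/785000 = 31.10191
P(14) = 25200000 / (1 + 31.10191·e^(−0.1344·14)) = 25200000 / (1 + 31.10191·0.152346)
= 25200000 / 5.73826 ≈ 4391577.76

≈ 4,390,000 cells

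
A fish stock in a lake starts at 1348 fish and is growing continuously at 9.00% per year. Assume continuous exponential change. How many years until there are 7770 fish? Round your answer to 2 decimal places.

7770 = 1348 · e^(0.09·t)
t = ln(7770/1348) / 0.09 = ln(5.76409) / 0.09 = 1.75165 / 0.09

t ≈ 19.46 years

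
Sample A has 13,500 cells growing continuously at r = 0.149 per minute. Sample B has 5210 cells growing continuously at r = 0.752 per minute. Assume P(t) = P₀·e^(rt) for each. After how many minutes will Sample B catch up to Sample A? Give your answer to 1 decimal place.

13500·e^(0.149t) = 5210·e^(0.752t)
13500/5210 = e^((0.752 − 0.149)t) → ln(2.59117) = 0.603·t
t = 0.95211 / 0.603

t ≈ 1.6 minutes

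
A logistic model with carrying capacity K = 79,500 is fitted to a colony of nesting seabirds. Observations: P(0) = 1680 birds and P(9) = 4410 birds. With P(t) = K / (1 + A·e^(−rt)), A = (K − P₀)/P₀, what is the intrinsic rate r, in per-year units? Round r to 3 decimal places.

r ≈ 0.111 per year

A = (79500 − 1680)/1680 = 46.32143
4410 = 79500/(1 + 46.32143·e^(−r·9)) → e^(−9r) = (18.02721 − 1)/46.32143 = 0.367588
r = −ln(0.367588)/9 = 1.00079/9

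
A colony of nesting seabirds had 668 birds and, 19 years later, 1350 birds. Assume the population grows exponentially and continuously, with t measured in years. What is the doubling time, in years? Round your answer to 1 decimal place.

doubling time ≈ 18.7 years

r = ln(1350/668) / 19 = ln(2.02096) / 19 ≈ 0.03703 per year
doubling time = ln 2 / |r| = 0.69315 / 0.03703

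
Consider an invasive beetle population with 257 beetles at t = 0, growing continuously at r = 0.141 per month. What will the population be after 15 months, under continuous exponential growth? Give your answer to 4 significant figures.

≈ 2,130 beetles

P(15) = 257 · e^(0.141·15) = 257 · e^(2.115)
= 257 · 8.28959 ≈ 2130.42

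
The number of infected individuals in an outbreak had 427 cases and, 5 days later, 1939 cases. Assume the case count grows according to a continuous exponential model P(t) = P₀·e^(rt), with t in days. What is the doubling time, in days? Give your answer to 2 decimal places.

doubling time ≈ 2.29 days

r = ln(1939/427) / 5 = ln(4.54098) / 5 ≈ 0.302629 per day
doubling time = ln 2 / |r| = 0.69315 / 0.302629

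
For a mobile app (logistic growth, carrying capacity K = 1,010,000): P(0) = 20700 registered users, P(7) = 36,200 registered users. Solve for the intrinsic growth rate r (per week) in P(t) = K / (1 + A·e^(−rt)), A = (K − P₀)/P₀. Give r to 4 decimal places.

A = (1010000 − 20700)/20700 = 47.79227
36200 = 1010000/(1 + 47.79227·e^(−r·7)) → e^(−7r) = (27.90055 − 1)/47.79227 = 0.562864
r = −ln(0.562864)/7 = 0.57472/7

r ≈ 0.0821 per week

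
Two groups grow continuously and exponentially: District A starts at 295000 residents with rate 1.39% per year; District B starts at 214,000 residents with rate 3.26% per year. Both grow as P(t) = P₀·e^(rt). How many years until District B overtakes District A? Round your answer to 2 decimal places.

295000·e^(0.0139t) = 214000·e^(0.0326t)
295000/214000 = e^((0.0326 − 0.0139)t) → ln(1.3785) = 0.0187·t
t = 0.321 / 0.0187

t ≈ 17.17 years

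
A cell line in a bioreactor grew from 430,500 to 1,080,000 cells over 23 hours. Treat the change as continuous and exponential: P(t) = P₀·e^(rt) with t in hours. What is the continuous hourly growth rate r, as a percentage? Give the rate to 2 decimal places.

r ≈ 4.00% per hour

1080000 = 430500 · e^(r·23)
e^(23r) = 1080000/430500 = 2.50871
r = ln(2.50871) / 23 = 0.91977 / 23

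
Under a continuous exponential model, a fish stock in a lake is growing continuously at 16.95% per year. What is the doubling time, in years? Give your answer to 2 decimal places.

doubling time ≈ 4.09 years

doubling time = ln(2) / |r| = 0.69315 / 0.1695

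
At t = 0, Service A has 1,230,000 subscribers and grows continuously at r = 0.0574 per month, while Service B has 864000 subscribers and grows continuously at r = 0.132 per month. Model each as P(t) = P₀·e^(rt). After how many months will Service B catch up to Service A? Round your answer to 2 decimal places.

t ≈ 4.73 months

1230000·e^(0.0574t) = 864000·e^(0.132t)
1230000/864000 = e^((0.132 − 0.0574)t) → ln(1.42361) = 0.0746·t
t = 0.3532 / 0.0746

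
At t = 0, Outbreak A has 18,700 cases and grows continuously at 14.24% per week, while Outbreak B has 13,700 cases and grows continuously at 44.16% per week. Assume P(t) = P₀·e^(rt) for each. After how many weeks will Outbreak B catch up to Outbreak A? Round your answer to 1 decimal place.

18700·e^(0.1424t) = 13700·e^(0.4416t)
18700/13700 = e^((0.4416 − 0.1424)t) → ln(1.36496) = 0.2992·t
t = 0.31113 / 0.2992

t ≈ 1.0 weeks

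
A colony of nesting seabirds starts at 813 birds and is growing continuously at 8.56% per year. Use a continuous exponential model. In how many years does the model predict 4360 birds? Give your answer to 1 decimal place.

4360 = 813 · e^(0.0856·t)
t = ln(4360/813) / 0.0856 = ln(5.36285) / 0.0856 = 1.6795 / 0.0856

t ≈ 19.6 years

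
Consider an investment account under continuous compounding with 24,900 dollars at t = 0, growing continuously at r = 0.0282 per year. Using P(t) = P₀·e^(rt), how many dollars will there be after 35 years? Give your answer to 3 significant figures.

≈ 66,800 dollars

P(35) = 24900 · e^(0.0282·35) = 24900 · e^(0.987)
= 24900 · 2.68317 ≈ 66811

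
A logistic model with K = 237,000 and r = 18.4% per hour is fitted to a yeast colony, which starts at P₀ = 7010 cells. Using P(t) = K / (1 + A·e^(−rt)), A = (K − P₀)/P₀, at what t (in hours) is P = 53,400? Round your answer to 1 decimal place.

A = (237000 − 7010)/7010 = 32.80884
53400 = 237000/(1 + 32.80884·e^(−0.184t)) → 1 + 32.80884·e^(−0.184t) = 4.4382
e^(−0.184t) = 0.104795 → t = ln(9.54244)/0.184 = 2.25575/0.184

t ≈ 12.3 hours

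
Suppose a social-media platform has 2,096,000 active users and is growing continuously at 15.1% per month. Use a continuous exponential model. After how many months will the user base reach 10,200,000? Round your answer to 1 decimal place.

10200000 = 2096000 · e^(0.151·t)
t = ln(10200000/2096000) / 0.151 = ln(4.86641) / 0.151 = 1.58236 / 0.151

t ≈ 10.5 months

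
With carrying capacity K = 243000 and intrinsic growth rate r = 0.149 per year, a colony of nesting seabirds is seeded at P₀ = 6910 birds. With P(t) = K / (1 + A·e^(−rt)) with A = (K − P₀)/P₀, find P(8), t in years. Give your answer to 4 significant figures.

≈ 21,370 birds

A = (243000 − 6910)/6910 = 34.16643
P(8) = 243000 / (1 + 34.16643·e^(−0.149·8)) = 243000 / (1 + 34.16643·0.303613)
= 243000 / 11.37339 ≈ 21365.67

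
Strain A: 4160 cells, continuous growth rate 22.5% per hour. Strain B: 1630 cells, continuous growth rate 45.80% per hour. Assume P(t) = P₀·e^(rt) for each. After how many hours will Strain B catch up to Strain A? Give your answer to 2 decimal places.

t ≈ 4.02 hours

4160·e^(0.225t) = 1630·e^(0.458t)
4160/1630 = e^((0.458 − 0.225)t) → ln(2.55215) = 0.233·t
t = 0.93694 / 0.233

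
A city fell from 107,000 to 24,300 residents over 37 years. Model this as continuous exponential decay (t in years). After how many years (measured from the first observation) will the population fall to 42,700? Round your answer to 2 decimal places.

t ≈ 22.93 years

r = ln(24300/107000) / 37 ≈ -0.040064 per year
t = ln(42700/107000) / r = -0.91863 / -0.040064 ≈ 22.929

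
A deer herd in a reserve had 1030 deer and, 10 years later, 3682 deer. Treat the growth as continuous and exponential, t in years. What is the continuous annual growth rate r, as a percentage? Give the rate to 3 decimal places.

3682 = 1030 · e^(r·10)
e^(10r) = 3682/1030 = 3.57476
r = ln(3.57476) / 10 = 1.2739 / 10

r ≈ 12.739% per year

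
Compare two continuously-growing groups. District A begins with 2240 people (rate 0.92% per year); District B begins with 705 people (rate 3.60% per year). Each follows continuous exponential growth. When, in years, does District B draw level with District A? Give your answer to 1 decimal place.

2240·e^(0.0092t) = 705·e^(0.036t)
2240/705 = e^((0.036 − 0.0092)t) → ln(3.1773) = 0.0268·t
t = 1.15603 / 0.0268

t ≈ 43.1 years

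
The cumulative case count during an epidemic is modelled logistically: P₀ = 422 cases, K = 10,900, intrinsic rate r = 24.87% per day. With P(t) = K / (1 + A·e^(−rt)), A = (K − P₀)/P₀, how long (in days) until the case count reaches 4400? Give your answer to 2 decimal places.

A = (10900 − 422)/422 = 24.82938
4400 = 10900/(1 + 24.82938·e^(−0.2487t)) → 1 + 24.82938·e^(−0.2487t) = 2.47727
e^(−0.2487t) = 0.059497 → t = ln(16.80758)/0.2487 = 2.82183/0.2487

t ≈ 11.35 days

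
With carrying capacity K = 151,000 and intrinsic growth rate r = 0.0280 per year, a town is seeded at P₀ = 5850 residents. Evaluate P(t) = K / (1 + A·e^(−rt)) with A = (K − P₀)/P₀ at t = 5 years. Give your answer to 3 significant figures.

A = (151000 − 5850)/5850 = 24.81197
P(5) = 151000 / (1 + 24.81197·e^(−0.028·5)) = 151000 / (1 + 24.81197·0.869358)
= 151000 / 22.57049 ≈ 6690.15

≈ 6,690 residents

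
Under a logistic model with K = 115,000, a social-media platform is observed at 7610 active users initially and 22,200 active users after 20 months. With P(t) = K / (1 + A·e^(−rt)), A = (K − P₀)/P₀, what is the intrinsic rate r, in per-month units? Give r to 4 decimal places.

r ≈ 0.0608 per month

A = (115000 − 7610)/7610 = 14.1117
22200 = 115000/(1 + 14.1117·e^(−r·20)) → e^(−20r) = (5.18018 − 1)/14.1117 = 0.296221
r = −ln(0.296221)/20 = 1.21665/20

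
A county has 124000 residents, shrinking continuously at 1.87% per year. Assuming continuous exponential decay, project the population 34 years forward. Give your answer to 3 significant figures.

P(34) = 124000 · e^(-0.0187·34) = 124000 · e^(-0.6358)
= 124000 · 0.52951 ≈ 65659.45

≈ 65,700 residents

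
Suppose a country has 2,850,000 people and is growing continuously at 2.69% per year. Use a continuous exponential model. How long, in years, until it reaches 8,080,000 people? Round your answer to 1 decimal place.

t ≈ 38.7 years

8080000 = 2850000 · e^(0.0269·t)
t = ln(8080000/2850000) / 0.0269 = ln(2.83509) / 0.0269 = 1.04207 / 0.0269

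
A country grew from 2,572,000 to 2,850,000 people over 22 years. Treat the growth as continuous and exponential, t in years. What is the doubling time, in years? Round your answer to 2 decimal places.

doubling time ≈ 148.58 years

r = ln(2850000/2572000) / 22 = ln(1.10809) / 22 ≈ 0.004665 per year
doubling time = ln 2 / |r| = 0.69315 / 0.004665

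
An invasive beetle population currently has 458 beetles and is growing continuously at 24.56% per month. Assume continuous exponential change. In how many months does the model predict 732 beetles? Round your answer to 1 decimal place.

732 = 458 · e^(0.2456·t)
t = ln(732/458) / 0.2456 = ln(1.59825) / 0.2456 = 0.46891 / 0.2456

t ≈ 1.9 months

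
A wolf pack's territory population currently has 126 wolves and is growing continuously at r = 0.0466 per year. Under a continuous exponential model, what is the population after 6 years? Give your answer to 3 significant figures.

≈ 167 wolves

P(6) = 126 · e^(0.0466·6) = 126 · e^(0.2796)
= 126 · 1.3226 ≈ 166.65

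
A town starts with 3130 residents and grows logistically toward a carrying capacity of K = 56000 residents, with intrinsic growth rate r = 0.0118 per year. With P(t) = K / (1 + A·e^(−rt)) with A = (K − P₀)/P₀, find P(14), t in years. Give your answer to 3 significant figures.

A = (56000 − 3130)/3130 = 16.89137
P(14) = 56000 / (1 + 16.89137·e^(−0.0118·14)) = 56000 / (1 + 16.89137·0.847724)
= 56000 / 15.31923 ≈ 3655.54

≈ 3,660 residents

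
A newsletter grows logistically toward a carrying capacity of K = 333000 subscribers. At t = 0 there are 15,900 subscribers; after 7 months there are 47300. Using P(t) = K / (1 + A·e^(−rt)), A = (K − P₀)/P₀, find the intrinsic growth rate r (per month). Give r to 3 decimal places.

A = (333000 − 15900)/15900 = 19.9434
47300 = 333000/(1 + 19.9434·e^(−r·7)) → e^(−7r) = (7.04017 − 1)/19.9434 = 0.302866
r = −ln(0.302866)/7 = 1.19447/7

r ≈ 0.171 per month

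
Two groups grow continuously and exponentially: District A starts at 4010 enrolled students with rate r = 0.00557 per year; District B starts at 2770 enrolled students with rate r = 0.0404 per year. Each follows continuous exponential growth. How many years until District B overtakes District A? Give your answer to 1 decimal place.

4010·e^(0.00557t) = 2770·e^(0.0404t)
4010/2770 = e^((0.0404 − 0.00557)t) → ln(1.44765) = 0.03483·t
t = 0.36994 / 0.03483

t ≈ 10.6 years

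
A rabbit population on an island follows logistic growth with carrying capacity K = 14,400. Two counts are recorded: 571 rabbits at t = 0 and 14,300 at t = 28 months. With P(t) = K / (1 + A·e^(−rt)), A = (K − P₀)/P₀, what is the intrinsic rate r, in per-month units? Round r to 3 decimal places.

A = (14400 − 571)/571 = 24.21891
14300 = 14400/(1 + 24.21891·e^(−r·28)) → e^(−28r) = (1.00699 − 1)/24.21891 = 0.000289
r = −ln(0.000289)/28 = 8.14998/28

r ≈ 0.291 per month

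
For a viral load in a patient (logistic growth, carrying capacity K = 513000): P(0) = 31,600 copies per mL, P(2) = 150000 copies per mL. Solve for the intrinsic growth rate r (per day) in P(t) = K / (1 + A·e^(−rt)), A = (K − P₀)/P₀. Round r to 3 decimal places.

A = (513000 − 31600)/31600 = 15.23418
150000 = 513000/(1 + 15.23418·e^(−r·2)) → e^(−2r) = (3.42 − 1)/15.23418 = 0.158853
r = −ln(0.158853)/2 = 1.83977/2

r ≈ 0.920 per day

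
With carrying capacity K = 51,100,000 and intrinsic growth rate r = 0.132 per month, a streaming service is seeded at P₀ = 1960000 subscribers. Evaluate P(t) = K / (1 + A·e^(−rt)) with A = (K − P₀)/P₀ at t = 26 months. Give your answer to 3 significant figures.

≈ 28,200,000 subscribers

A = (51100000 − 1960000)/1960000 = 25.07143
P(26) = 51100000 / (1 + 25.07143·e^(−0.132·26)) = 51100000 / (1 + 25.07143·0.032322)
= 51100000 / 1.81036 ≈ 28226359.61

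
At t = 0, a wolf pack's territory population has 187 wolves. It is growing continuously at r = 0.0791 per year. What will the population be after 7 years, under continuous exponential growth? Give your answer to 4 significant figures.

≈ 325.3 wolves

P(7) = 187 · e^(0.0791·7) = 187 · e^(0.5537)
= 187 · 1.73968 ≈ 325.32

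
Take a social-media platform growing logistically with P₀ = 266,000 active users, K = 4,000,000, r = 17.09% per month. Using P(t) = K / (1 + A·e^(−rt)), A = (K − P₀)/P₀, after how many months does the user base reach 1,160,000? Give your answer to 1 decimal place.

A = (4000000 − 266000)/266000 = 14.03759
1160000 = 4000000/(1 + 14.03759·e^(−0.1709t)) → 1 + 14.03759·e^(−0.1709t) = 3.44828
e^(−0.1709t) = 0.174409 → t = ln(5.73367)/0.1709 = 1.74635/0.1709

t ≈ 10.2 months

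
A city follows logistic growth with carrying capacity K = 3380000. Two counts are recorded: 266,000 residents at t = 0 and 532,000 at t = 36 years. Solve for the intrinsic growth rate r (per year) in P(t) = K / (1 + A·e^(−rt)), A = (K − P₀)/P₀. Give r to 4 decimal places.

r ≈ 0.0217 per year

A = (3380000 − 266000)/266000 = 11.70677
532000 = 3380000/(1 + 11.70677·e^(−r·36)) → e^(−36r) = (6.35338 − 1)/11.70677 = 0.45729
r = −ln(0.45729)/36 = 0.78244/36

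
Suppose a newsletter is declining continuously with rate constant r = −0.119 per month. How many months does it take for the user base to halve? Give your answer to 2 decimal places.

half-life = ln(2) / |r| = 0.69315 / 0.119

half-life ≈ 5.82 months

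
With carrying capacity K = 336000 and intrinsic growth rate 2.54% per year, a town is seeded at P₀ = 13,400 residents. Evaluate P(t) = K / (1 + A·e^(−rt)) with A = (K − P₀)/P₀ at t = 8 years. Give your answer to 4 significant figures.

≈ 16,270 residents

A = (336000 − 13400)/13400 = 24.07463
P(8) = 336000 / (1 + 24.07463·e^(−0.0254·8)) = 336000 / (1 + 24.07463·0.816115)
= 336000 / 20.64766 ≈ 16273.03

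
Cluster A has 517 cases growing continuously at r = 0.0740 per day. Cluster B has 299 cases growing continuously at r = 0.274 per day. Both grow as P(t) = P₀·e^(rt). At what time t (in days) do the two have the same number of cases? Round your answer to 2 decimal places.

t ≈ 2.74 days

517·e^(0.074t) = 299·e^(0.274t)
517/299 = e^((0.274 − 0.074)t) → ln(1.7291) = 0.2·t
t = 0.5476 / 0.2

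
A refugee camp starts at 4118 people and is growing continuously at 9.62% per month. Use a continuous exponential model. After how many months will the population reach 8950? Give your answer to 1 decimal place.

t ≈ 8.1 months

8950 = 4118 · e^(0.0962·t)
t = ln(8950/4118) / 0.0962 = ln(2.17339) / 0.0962 = 0.77629 / 0.0962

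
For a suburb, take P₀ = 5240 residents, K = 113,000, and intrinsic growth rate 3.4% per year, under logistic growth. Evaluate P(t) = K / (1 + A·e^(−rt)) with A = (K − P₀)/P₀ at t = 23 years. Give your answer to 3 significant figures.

≈ 10,900 residents

A = (113000 − 5240)/5240 = 20.56489
P(23) = 113000 / (1 + 20.56489·e^(−0.034·23)) = 113000 / (1 + 20.56489·0.45749)
= 113000 / 10.40823 ≈ 10856.79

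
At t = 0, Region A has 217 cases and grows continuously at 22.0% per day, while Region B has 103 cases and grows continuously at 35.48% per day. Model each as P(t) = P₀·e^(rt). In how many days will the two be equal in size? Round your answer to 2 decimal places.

t ≈ 5.53 days

217·e^(0.22t) = 103·e^(0.3548t)
217/103 = e^((0.3548 − 0.22)t) → ln(2.1068) = 0.1348·t
t = 0.74517 / 0.1348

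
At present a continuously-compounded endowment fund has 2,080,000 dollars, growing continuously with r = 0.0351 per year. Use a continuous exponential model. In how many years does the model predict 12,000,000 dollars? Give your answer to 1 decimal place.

12000000 = 2080000 · e^(0.0351·t)
t = ln(12000000/2080000) / 0.0351 = ln(5.76923) / 0.0351 = 1.75254 / 0.0351

t ≈ 49.9 years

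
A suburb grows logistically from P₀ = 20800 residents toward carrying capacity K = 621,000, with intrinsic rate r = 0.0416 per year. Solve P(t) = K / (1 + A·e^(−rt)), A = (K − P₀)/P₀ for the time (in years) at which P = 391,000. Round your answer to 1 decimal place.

t ≈ 93.6 years

A = (621000 − 20800)/20800 = 28.85577
391000 = 621000/(1 + 28.85577·e^(−0.0416t)) → 1 + 28.85577·e^(−0.0416t) = 1.58824
e^(−0.0416t) = 0.020385 → t = ln(49.05481)/0.0416 = 3.89294/0.0416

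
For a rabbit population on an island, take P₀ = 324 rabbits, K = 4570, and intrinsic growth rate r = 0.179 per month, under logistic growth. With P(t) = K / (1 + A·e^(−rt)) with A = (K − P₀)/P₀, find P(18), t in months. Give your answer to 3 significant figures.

≈ 3,000 rabbits

A = (4570 − 324)/324 = 13.10494
P(18) = 4570 / (1 + 13.10494·e^(−0.179·18)) = 4570 / (1 + 13.10494·0.039875)
= 4570 / 1.52256 ≈ 3001.52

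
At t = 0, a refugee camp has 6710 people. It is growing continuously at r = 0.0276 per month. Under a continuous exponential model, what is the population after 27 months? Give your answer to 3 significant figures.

≈ 14,100 people

P(27) = 6710 · e^(0.0276·27) = 6710 · e^(0.7452)
= 6710 · 2.10686 ≈ 14137.05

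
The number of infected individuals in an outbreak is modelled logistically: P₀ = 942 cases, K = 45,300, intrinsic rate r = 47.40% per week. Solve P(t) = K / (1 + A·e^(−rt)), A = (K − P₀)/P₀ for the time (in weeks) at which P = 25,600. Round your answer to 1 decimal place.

A = (45300 − 942)/942 = 47.08917
25600 = 45300/(1 + 47.08917·e^(−0.474t)) → 1 + 47.08917·e^(−0.474t) = 1.76953
e^(−0.474t) = 0.016342 → t = ln(61.19202)/0.474 = 4.11402/0.474

t ≈ 8.7 weeks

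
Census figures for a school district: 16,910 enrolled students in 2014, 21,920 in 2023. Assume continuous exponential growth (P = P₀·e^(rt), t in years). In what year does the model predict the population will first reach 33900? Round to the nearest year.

year 2038

r = ln(21920/16910) / 9 = 0.25949/9 ≈ 0.028833 per year
t = ln(33900/16910) / r = 0.69551/0.028833 ≈ 24.12 years after 2014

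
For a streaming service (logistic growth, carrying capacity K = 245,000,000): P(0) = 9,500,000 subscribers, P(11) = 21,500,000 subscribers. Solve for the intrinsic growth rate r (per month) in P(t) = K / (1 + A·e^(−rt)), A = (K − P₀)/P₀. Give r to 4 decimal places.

A = (245000000 − 9500000)/9500000 = 24.78947
21500000 = 245000000/(1 + 24.78947·e^(−r·11)) → e^(−11r) = (11.39535 − 1)/24.78947 = 0.419345
r = −ln(0.419345)/11 = 0.86906/11

r ≈ 0.0790 per month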